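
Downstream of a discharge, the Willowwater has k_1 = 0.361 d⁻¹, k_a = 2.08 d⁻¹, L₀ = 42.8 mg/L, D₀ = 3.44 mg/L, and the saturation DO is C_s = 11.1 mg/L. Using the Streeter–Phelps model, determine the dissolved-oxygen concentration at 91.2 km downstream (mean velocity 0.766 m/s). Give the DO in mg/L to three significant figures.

Travel time t = x/v = 91.2 km / (0.766 m/s) = 91200 m / 0.766 m/s = 119100 s = 1.378 d.
k_1 L₀/(k_a−k_1) = 0.361×42.8/(2.08−0.361) = 15.45/1.719 = 8.988 mg/L.
e^(−k_1 t) = e^(−0.361×1.378) = 0.6081; e^(−k_a t) = e^(−2.08×1.378) = 0.05691.
D = 8.988 × (0.6081 − 0.05691) + 3.44 × 0.05691 = 4.954 + 0.1958 = 5.150 mg/L.
DO = C_s − D = 11.1 − 5.150 = 5.950 mg/L.

DO ≈ 5.95 mg/L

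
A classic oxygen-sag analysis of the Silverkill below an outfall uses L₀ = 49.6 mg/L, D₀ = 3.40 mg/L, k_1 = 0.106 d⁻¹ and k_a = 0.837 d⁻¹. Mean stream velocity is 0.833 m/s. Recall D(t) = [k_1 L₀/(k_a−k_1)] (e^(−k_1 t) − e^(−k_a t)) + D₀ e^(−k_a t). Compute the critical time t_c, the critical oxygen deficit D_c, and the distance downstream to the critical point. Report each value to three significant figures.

t_c ≈ 1.95 d; D_c ≈ 5.11 mg/L; x_c ≈ 140 km

With k_a/k_1 = 7.896 and 1 − D₀(k_a−k_1)/(k_1 L₀) = 0.5273,
t_c = ln(7.896 × 0.5273) / (0.837 − 0.106) = ln(4.163) / 0.7310 = 1.426/0.7310 = 1.951 d.
D_c = (k_1/k_a) L₀ e^(−k_1 t_c) = (0.106/0.837) × 49.6 × e^(−0.106×1.951) = 0.1266 × 49.6 × 0.8132 = 5.108 mg/L.
x_c = v t_c = 0.833 m/s × 1.951 d × 86400 s/d = 140400 m ≈ 140 km.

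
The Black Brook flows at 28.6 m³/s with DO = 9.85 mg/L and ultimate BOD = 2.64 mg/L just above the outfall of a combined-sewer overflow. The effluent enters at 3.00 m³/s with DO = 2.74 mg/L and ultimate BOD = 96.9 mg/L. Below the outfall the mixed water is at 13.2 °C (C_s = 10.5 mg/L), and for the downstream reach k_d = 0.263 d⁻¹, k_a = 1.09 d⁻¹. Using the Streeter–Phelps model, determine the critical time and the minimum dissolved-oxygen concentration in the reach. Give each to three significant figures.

Mixed DO = (28.6×9.85 + 3.00×2.74)/(28.6+3.00) = 289.9/31.60 = 9.175 mg/L.
Mixed L₀ = (28.6×2.64 + 3.00×96.9)/(31.60) = 366.2/31.60 = 11.59 mg/L.
Initial deficit D₀ = C_s − DO₀ = 10.5 − 9.175 = 1.325 mg/L.
t_c = (1/0.8270) ln[(1.09/0.263)(1 − 1.325×0.8270/(0.263×11.59))] = 1.209 × ln(2.654) = 1.180 d.
D_c = (0.263/1.09) × 11.59 × e^(−0.263×1.180) = 0.2413 × 11.59 × 0.7331 = 2.050 mg/L.
Minimum DO = 10.5 − 2.050 = 8.450 mg/L.

t_c ≈ 1.18 d; minimum DO ≈ 8.45 mg/L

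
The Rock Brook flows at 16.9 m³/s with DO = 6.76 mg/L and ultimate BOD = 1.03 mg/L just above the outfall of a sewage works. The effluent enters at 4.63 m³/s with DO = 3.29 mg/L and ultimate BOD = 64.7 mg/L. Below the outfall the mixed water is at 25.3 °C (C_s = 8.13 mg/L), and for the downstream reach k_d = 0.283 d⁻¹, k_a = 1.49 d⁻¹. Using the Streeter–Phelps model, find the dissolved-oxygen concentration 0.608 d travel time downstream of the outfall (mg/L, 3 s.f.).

DO ≈ 5.76 mg/L

Mixed DO = (16.9×6.76 + 4.63×3.29)/(16.9+4.63) = 129.5/21.53 = 6.014 mg/L.
Mixed L₀ = (16.9×1.03 + 4.63×64.7)/(21.53) = 317.0/21.53 = 14.72 mg/L.
Initial deficit D₀ = C_s − DO₀ = 8.13 − 6.014 = 2.116 mg/L.
D(0.608) = [0.283×14.72/(1.49−0.283)](e^(−0.283×0.608) − e^(−1.49×0.608)) + 2.116 e^(−1.49×0.608)
= 3.452 × (0.8419 − 0.4042) + 2.116 × 0.4042 = 2.366 mg/L.
DO = 8.13 − 2.366 = 5.764 mg/L.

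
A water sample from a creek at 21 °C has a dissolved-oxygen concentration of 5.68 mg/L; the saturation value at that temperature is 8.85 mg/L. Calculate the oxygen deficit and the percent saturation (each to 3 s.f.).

D ≈ 3.17 mg/L; 64.2 % saturation

D = C_s − C = 8.85 − 5.68 = 3.17 mg/L.
% saturation = 5.68/8.85 × 100 = 64.2 %.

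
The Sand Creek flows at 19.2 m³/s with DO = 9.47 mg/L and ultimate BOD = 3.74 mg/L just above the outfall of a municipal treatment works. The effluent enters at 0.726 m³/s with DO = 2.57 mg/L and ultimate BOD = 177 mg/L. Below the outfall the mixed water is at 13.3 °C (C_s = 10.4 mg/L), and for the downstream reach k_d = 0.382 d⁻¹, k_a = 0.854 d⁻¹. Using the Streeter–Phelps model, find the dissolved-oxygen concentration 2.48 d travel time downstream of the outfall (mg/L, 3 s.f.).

DO ≈ 8.08 mg/L

Mixed DO = (19.2×9.47 + 0.726×2.57)/(19.2+0.726) = 183.7/19.93 = 9.219 mg/L.
Mixed L₀ = (19.2×3.74 + 0.726×177)/(19.93) = 200.3/19.93 = 10.05 mg/L.
Initial deficit D₀ = C_s − DO₀ = 10.4 − 9.219 = 1.181 mg/L.
D(2.48) = [0.382×10.05/(0.854−0.382)](e^(−0.382×2.48) − e^(−0.854×2.48)) + 1.181 e^(−0.854×2.48)
= 8.136 × (0.3878 − 0.1203) + 1.181 × 0.1203 = 2.318 mg/L.
DO = 10.4 − 2.318 = 8.082 mg/L.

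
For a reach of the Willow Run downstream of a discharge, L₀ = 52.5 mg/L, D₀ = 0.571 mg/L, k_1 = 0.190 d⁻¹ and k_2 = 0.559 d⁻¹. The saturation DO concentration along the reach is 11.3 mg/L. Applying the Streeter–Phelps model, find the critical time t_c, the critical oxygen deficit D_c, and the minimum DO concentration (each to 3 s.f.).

t_c ≈ 2.87 d; D_c ≈ 10.4 mg/L; min DO ≈ 0.950 mg/L

At the critical point dD/dt = 0, so k_1 L₀ e^(−k_1 t) = k_2 D. Substituting D(t) from the Streeter–Phelps equation and solving for t gives
t_c = ln[(k_2/k_1)(1 − D₀(k_2−k_1)/(k_1 L₀))] / (k_2−k_1).
Here k_2−k_1 = 0.3690 d⁻¹ and 1 − D₀(k_2−k_1)/(k_1 L₀) = 1 − 0.571×0.3690/(0.190×52.5) = 0.9789, so
t_c = ln(2.942 × 0.9789) / 0.3690 = 1.058 / 0.3690 = 2.867 d.
L(t_c) = L₀ e^(−k_1 t_c) = 52.5 × 0.5800 = 30.45 mg/L, and at the critical point k_2 D_c = k_1 L, so D_c = (0.190/0.559) × 30.45 = 10.35 mg/L.
Minimum DO = C_s − D_c = 11.3 − 10.35 = 0.9495 mg/L.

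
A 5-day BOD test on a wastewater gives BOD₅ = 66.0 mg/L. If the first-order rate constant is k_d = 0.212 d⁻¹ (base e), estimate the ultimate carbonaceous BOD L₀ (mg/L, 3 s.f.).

L₀ ≈ 101 mg/L

BOD₅ = L₀(1 − e^(−5k_d)) ⇒ L₀ = BOD₅ / (1 − e^(−5×0.212))
= 66.0 / (1 − 0.3465) = 66.0 / 0.6535 = 101.0 mg/L.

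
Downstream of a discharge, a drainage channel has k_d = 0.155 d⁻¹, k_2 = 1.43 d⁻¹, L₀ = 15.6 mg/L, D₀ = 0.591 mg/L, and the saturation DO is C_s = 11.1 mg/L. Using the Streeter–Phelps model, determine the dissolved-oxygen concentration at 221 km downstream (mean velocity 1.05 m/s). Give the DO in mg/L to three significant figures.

Travel time t = x/v = 221 km / (1.05 m/s) = 221000 m / 1.05 m/s = 210500 s = 2.436 d.
k_d L₀/(k_2−k_d) = 0.155×15.6/(1.43−0.155) = 2.418/1.275 = 1.896 mg/L.
e^(−k_d t) = e^(−0.155×2.436) = 0.6855; e^(−k_2 t) = e^(−1.43×2.436) = 0.03070.
D = 1.896 × (0.6855 − 0.03070) + 0.591 × 0.03070 = 1.242 + 0.01814 = 1.260 mg/L.
DO = C_s − D = 11.1 − 1.260 = 9.840 mg/L.

DO ≈ 9.84 mg/L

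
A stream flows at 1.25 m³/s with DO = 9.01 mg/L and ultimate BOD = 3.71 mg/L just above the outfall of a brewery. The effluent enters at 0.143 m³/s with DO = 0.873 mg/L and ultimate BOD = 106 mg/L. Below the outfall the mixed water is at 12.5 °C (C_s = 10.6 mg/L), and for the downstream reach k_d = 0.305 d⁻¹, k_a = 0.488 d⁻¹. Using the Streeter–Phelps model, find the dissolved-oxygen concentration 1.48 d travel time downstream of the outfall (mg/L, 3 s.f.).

DO ≈ 5.84 mg/L

Mixed DO = (1.25×9.01 + 0.143×0.873)/(1.25+0.143) = 11.39/1.393 = 8.175 mg/L.
Mixed L₀ = (1.25×3.71 + 0.143×106)/(1.393) = 19.80/1.393 = 14.21 mg/L.
Initial deficit D₀ = C_s − DO₀ = 10.6 − 8.175 = 2.425 mg/L.
D(1.48) = [0.305×14.21/(0.488−0.305)](e^(−0.305×1.48) − e^(−0.488×1.48)) + 2.425 e^(−0.488×1.48)
= 23.68 × (0.6367 − 0.4857) + 2.425 × 0.4857 = 4.756 mg/L.
DO = 10.6 − 4.756 = 5.844 mg/L.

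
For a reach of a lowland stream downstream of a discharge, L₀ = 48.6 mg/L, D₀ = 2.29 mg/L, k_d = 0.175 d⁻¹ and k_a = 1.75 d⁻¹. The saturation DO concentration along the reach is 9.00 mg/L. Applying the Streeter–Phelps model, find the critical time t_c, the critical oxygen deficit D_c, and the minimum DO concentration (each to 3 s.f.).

t_c ≈ 1.11 d; D_c ≈ 4.00 mg/L; min DO ≈ 5.00 mg/L

With k_a/k_d = 10.00 and 1 − D₀(k_a−k_d)/(k_d L₀) = 0.5759,
t_c = ln(10.00 × 0.5759) / (1.75 − 0.175) = ln(5.759) / 1.575 = 1.751/1.575 = 1.112 d.
D_c = (k_d/k_a) L₀ e^(−k_d t_c) = (0.175/1.75) × 48.6 × e^(−0.175×1.112) = 0.1000 × 48.6 × 0.8232 = 4.001 mg/L.
Minimum DO = C_s − D_c = 9.00 − 4.001 = 4.999 mg/L.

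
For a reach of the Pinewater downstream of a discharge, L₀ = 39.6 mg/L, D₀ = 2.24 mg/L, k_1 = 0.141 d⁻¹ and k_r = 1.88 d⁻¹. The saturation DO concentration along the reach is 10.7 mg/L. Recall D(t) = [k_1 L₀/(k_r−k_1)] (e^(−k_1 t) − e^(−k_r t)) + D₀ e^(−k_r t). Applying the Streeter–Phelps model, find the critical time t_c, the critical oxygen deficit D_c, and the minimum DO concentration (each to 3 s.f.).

At the critical point dD/dt = 0, so k_1 L₀ e^(−k_1 t) = k_r D. Substituting D(t) from the Streeter–Phelps equation and solving for t gives
t_c = ln[(k_r/k_1)(1 − D₀(k_r−k_1)/(k_1 L₀))] / (k_r−k_1).
Here k_r−k_1 = 1.739 d⁻¹ and 1 − D₀(k_r−k_1)/(k_1 L₀) = 1 − 2.24×1.739/(0.141×39.6) = 0.3024, so
t_c = ln(13.33 × 0.3024) / 1.739 = 1.394 / 1.739 = 0.8017 d.
D_c = (k_1/k_r) L₀ e^(−k_1 t_c) = (0.141/1.88) × 39.6 × e^(−0.141×0.8017) = 0.07500 × 39.6 × 0.8931 = 2.653 mg/L.
Minimum DO = C_s − D_c = 10.7 − 2.653 = 8.047 mg/L.

t_c ≈ 0.802 d; D_c ≈ 2.65 mg/L; min DO ≈ 8.05 mg/L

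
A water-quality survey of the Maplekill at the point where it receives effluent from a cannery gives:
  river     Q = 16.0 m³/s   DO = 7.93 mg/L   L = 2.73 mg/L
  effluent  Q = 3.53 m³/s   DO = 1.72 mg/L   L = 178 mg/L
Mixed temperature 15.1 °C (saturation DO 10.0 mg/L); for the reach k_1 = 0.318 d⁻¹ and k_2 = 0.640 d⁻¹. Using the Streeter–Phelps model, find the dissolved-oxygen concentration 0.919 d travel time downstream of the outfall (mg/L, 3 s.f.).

Mixed DO = (16.0×7.93 + 3.53×1.72)/(16.0+3.53) = 133.0/19.53 = 6.808 mg/L.
Mixed L₀ = (16.0×2.73 + 3.53×178)/(19.53) = 672.0/19.53 = 34.41 mg/L.
Initial deficit D₀ = C_s − DO₀ = 10.0 − 6.808 = 3.192 mg/L.
D(0.919) = [0.318×34.41/(0.640−0.318)](e^(−0.318×0.919) − e^(−0.640×0.919)) + 3.192 e^(−0.640×0.919)
= 33.98 × (0.7466 − 0.5553) + 3.192 × 0.5553 = 8.272 mg/L.
DO = 10.0 − 8.272 = 1.728 mg/L.

DO ≈ 1.73 mg/L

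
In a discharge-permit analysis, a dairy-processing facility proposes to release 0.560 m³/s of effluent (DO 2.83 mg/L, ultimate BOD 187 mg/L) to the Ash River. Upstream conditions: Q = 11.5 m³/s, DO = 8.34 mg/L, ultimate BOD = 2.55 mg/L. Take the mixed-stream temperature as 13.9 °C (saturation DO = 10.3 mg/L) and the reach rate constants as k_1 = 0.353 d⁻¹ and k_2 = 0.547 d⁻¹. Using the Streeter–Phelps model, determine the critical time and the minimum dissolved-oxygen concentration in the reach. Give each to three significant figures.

t_c ≈ 1.66 d; minimum DO ≈ 6.31 mg/L

Mixed DO = (11.5×8.34 + 0.560×2.83)/(11.5+0.560) = 97.49/12.06 = 8.084 mg/L.
Mixed L₀ = (11.5×2.55 + 0.560×187)/(12.06) = 134.0/12.06 = 11.11 mg/L.
Initial deficit D₀ = C_s − DO₀ = 10.3 − 8.084 = 2.216 mg/L.
t_c = (1/0.1940) ln[(0.547/0.353)(1 − 2.216×0.1940/(0.353×11.11))] = 5.155 × ln(1.380) = 1.659 d.
D_c = (0.353/0.547) × 11.11 × e^(−0.353×1.659) = 0.6453 × 11.11 × 0.5567 = 3.993 mg/L.
Minimum DO = 10.3 − 3.993 = 6.307 mg/L.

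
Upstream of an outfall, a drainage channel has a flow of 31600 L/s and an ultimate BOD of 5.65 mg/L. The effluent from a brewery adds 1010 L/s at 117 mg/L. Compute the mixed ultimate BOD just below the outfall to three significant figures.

9.10 mg/L

Flow-weighted mixing: C = (Q_r C_r + Q_w C_w)/(Q_r + Q_w)
= (31600×5.65 + 1010×117)/(31600 + 1010) = 296700/32610 = 9.099 mg/L.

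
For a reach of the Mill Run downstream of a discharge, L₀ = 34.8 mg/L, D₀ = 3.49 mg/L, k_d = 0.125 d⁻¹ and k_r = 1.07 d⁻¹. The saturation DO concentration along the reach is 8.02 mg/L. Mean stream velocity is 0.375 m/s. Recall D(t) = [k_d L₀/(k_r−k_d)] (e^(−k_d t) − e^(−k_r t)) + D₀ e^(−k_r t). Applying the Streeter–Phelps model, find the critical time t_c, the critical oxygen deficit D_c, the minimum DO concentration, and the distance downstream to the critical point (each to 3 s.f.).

With k_r/k_d = 8.560 and 1 − D₀(k_r−k_d)/(k_d L₀) = 0.2418,
t_c = ln(8.560 × 0.2418) / (1.07 − 0.125) = ln(2.070) / 0.9450 = 0.7276/0.9450 = 0.7699 d.
L(t_c) = L₀ e^(−k_d t_c) = 34.8 × 0.9082 = 31.61 mg/L, and at the critical point k_r D_c = k_d L, so D_c = (0.125/1.07) × 31.61 = 3.692 mg/L.
Minimum DO = C_s − D_c = 8.02 − 3.692 = 4.328 mg/L.
x_c = v t_c = 0.375 m/s × 0.7699 d × 86400 s/d = 24950 m ≈ 24.9 km.

t_c ≈ 0.770 d; D_c ≈ 3.69 mg/L; min DO ≈ 4.33 mg/L; x_c ≈ 24.9 km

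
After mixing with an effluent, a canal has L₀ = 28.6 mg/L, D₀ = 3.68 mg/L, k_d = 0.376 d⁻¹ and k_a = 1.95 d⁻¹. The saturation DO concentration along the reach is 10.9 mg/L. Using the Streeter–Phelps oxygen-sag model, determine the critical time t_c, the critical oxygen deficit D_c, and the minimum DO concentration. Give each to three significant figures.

At the critical point dD/dt = 0, so k_d L₀ e^(−k_d t) = k_a D. Substituting D(t) from the Streeter–Phelps equation and solving for t gives
t_c = ln[(k_a/k_d)(1 − D₀(k_a−k_d)/(k_d L₀))] / (k_a−k_d).
Here k_a−k_d = 1.574 d⁻¹ and 1 − D₀(k_a−k_d)/(k_d L₀) = 1 − 3.68×1.574/(0.376×28.6) = 0.4614, so
t_c = ln(5.186 × 0.4614) / 1.574 = 0.8724 / 1.574 = 0.5543 d.
D_c = (k_d/k_a) L₀ e^(−k_d t_c) = (0.376/1.95) × 28.6 × e^(−0.376×0.5543) = 0.1928 × 28.6 × 0.8119 = 4.477 mg/L.
Minimum DO = C_s − D_c = 10.9 − 4.477 = 6.423 mg/L.

t_c ≈ 0.554 d; D_c ≈ 4.48 mg/L; min DO ≈ 6.42 mg/L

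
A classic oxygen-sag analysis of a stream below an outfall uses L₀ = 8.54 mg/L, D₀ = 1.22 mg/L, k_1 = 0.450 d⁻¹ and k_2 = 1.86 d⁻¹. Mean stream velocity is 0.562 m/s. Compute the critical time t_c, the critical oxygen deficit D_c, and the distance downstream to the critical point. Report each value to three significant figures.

At the critical point dD/dt = 0, so k_1 L₀ e^(−k_1 t) = k_2 D. Substituting D(t) from the Streeter–Phelps equation and solving for t gives
t_c = ln[(k_2/k_1)(1 − D₀(k_2−k_1)/(k_1 L₀))] / (k_2−k_1).
Here k_2−k_1 = 1.410 d⁻¹ and 1 − D₀(k_2−k_1)/(k_1 L₀) = 1 − 1.22×1.410/(0.450×8.54) = 0.5524, so
t_c = ln(4.133 × 0.5524) / 1.410 = 0.8256 / 1.410 = 0.5855 d.
L(t_c) = L₀ e^(−k_1 t_c) = 8.54 × 0.7684 = 6.562 mg/L, and at the critical point k_2 D_c = k_1 L, so D_c = (0.450/1.86) × 6.562 = 1.588 mg/L.
x_c = v t_c = 0.562 m/s × 0.5855 d × 86400 s/d = 28430 m ≈ 28.4 km.

t_c ≈ 0.586 d; D_c ≈ 1.59 mg/L; x_c ≈ 28.4 km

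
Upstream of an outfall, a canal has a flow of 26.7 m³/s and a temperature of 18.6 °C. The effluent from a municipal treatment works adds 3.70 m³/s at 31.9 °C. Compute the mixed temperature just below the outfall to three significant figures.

Flow-weighted mixing: C = (Q_r C_r + Q_w C_w)/(Q_r + Q_w)
= (26.7×18.6 + 3.70×31.9)/(26.7 + 3.70) = 614.6/30.40 = 20.22 °C.

20.2 °C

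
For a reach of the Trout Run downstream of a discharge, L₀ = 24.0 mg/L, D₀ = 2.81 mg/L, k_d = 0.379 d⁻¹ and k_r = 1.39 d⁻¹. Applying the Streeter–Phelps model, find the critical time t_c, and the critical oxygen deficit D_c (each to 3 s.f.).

At the critical point dD/dt = 0, so k_d L₀ e^(−k_d t) = k_r D. Substituting D(t) from the Streeter–Phelps equation and solving for t gives
t_c = ln[(k_r/k_d)(1 − D₀(k_r−k_d)/(k_d L₀))] / (k_r−k_d).
Here k_r−k_d = 1.011 d⁻¹ and 1 − D₀(k_r−k_d)/(k_d L₀) = 1 − 2.81×1.011/(0.379×24.0) = 0.6877, so
t_c = ln(3.668 × 0.6877) / 1.011 = 0.9251 / 1.011 = 0.9150 d.
L(t_c) = L₀ e^(−k_d t_c) = 24.0 × 0.7070 = 16.97 mg/L, and at the critical point k_r D_c = k_d L, so D_c = (0.379/1.39) × 16.97 = 4.626 mg/L.

t_c ≈ 0.915 d; D_c ≈ 4.63 mg/L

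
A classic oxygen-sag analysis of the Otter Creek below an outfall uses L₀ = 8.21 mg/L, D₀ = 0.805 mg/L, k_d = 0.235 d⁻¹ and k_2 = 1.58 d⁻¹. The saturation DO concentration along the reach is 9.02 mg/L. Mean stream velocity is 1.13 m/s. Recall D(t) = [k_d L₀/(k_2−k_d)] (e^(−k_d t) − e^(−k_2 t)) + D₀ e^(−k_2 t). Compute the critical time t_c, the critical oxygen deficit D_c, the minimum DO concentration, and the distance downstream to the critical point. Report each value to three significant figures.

t_c ≈ 0.804 d; D_c ≈ 1.01 mg/L; min DO ≈ 8.01 mg/L; x_c ≈ 78.5 km

t_c = [1/(k_2−k_d)] ln[(k_2/k_d)(1 − D₀(k_2−k_d)/(k_d L₀))]
= [1/(1.58−0.235)] ln[(1.58/0.235)(1 − 0.805×1.345/(0.235×8.21))]
= (1/1.345) ln[6.723 × 0.4388] = 0.7435 × ln(2.950) = 0.7435 × 1.082 = 0.8044 d.
D_c = (k_d/k_2) L₀ e^(−k_d t_c) = (0.235/1.58) × 8.21 × e^(−0.235×0.8044) = 0.1487 × 8.21 × 0.8278 = 1.011 mg/L.
Minimum DO = C_s − D_c = 9.02 − 1.011 = 8.009 mg/L.
x_c = v t_c = 1.13 m/s × 0.8044 d × 86400 s/d = 78530 m ≈ 78.5 km.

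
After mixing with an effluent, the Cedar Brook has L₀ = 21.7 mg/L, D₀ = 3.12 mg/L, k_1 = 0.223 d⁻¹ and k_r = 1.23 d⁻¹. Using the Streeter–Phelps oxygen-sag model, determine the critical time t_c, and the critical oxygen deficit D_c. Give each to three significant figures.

t_c ≈ 0.655 d; D_c ≈ 3.40 mg/L

t_c = [1/(k_r−k_1)] ln[(k_r/k_1)(1 − D₀(k_r−k_1)/(k_1 L₀))]
= [1/(1.23−0.223)] ln[(1.23/0.223)(1 − 3.12×1.007/(0.223×21.7))]
= (1/1.007) ln[5.516 × 0.3507] = 0.9930 × ln(1.935) = 0.9930 × 0.6599 = 0.6553 d.
D_c = (k_1/k_r) L₀ e^(−k_1 t_c) = (0.223/1.23) × 21.7 × e^(−0.223×0.6553) = 0.1813 × 21.7 × 0.8640 = 3.399 mg/L.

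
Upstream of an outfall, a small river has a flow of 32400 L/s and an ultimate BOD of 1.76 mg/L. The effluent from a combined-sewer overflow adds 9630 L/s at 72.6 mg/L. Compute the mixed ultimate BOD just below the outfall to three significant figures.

18.0 mg/L

Flow-weighted mixing: C = (Q_r C_r + Q_w C_w)/(Q_r + Q_w)
= (32400×1.76 + 9630×72.6)/(32400 + 9630) = 756200/42030 = 17.99 mg/L.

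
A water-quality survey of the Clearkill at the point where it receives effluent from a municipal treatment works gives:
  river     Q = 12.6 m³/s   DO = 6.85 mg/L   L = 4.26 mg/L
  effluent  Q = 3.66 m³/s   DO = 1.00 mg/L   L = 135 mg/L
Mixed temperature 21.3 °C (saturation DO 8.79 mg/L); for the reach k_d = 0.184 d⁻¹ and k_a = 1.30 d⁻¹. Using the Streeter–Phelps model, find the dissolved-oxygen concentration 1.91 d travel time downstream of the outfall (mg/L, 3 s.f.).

Mixed DO = (12.6×6.85 + 3.66×1.00)/(12.6+3.66) = 89.97/16.26 = 5.533 mg/L.
Mixed L₀ = (12.6×4.26 + 3.66×135)/(16.26) = 547.8/16.26 = 33.69 mg/L.
Initial deficit D₀ = C_s − DO₀ = 8.79 − 5.533 = 3.257 mg/L.
D(1.91) = [0.184×33.69/(1.30−0.184)](e^(−0.184×1.91) − e^(−1.30×1.91)) + 3.257 e^(−1.30×1.91)
= 5.554 × (0.7037 − 0.08349) + 3.257 × 0.08349 = 3.717 mg/L.
DO = 8.79 − 3.717 = 5.073 mg/L.

DO ≈ 5.07 mg/L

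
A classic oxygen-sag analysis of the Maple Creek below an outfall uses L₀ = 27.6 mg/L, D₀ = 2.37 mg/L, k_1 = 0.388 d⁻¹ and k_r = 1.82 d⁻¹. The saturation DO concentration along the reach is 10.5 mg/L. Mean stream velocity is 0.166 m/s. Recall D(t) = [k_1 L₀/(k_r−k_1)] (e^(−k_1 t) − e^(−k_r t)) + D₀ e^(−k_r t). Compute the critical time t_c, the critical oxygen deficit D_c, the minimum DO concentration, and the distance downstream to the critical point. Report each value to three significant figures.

At the critical point dD/dt = 0, so k_1 L₀ e^(−k_1 t) = k_r D. Substituting D(t) from the Streeter–Phelps equation and solving for t gives
t_c = ln[(k_r/k_1)(1 − D₀(k_r−k_1)/(k_1 L₀))] / (k_r−k_1).
Here k_r−k_1 = 1.432 d⁻¹ and 1 − D₀(k_r−k_1)/(k_1 L₀) = 1 − 2.37×1.432/(0.388×27.6) = 0.6831, so
t_c = ln(4.691 × 0.6831) / 1.432 = 1.164 / 1.432 = 0.8132 d.
L(t_c) = L₀ e^(−k_1 t_c) = 27.6 × 0.7294 = 20.13 mg/L, and at the critical point k_r D_c = k_1 L, so D_c = (0.388/1.82) × 20.13 = 4.292 mg/L.
Minimum DO = C_s − D_c = 10.5 − 4.292 = 6.208 mg/L.
x_c = v t_c = 0.166 m/s × 0.8132 d × 86400 s/d = 11660 m ≈ 11.7 km.

t_c ≈ 0.813 d; D_c ≈ 4.29 mg/L; min DO ≈ 6.21 mg/L; x_c ≈ 11.7 km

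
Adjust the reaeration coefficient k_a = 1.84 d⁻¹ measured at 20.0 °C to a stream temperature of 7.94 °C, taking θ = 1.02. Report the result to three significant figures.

k_a(T₂) = k_a(T₁) · θ^(T₂−T₁) = 1.84 × 1.02^(7.94−20.0)
= 1.84 × 1.02^-12.1 = 1.84 × 0.7876 = 1.449 d⁻¹.

k_a ≈ 1.45 d⁻¹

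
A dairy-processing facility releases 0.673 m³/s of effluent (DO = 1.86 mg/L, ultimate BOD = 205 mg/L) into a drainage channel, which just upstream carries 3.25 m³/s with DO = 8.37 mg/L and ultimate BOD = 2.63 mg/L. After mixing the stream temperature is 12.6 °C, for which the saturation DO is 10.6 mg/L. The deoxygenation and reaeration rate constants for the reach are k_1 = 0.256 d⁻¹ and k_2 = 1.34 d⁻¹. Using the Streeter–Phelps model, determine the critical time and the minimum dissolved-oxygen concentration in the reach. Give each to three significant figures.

t_c ≈ 1.09 d; minimum DO ≈ 5.20 mg/L

Mixed DO = (3.25×8.37 + 0.673×1.86)/(3.25+0.673) = 28.45/3.923 = 7.253 mg/L.
Mixed L₀ = (3.25×2.63 + 0.673×205)/(3.923) = 146.5/3.923 = 37.35 mg/L.
Initial deficit D₀ = C_s − DO₀ = 10.6 − 7.253 = 3.347 mg/L.
t_c = (1/1.084) ln[(1.34/0.256)(1 − 3.347×1.084/(0.256×37.35))] = 0.9225 × ln(3.248) = 1.087 d.
D_c = (0.256/1.34) × 37.35 × e^(−0.256×1.087) = 0.1910 × 37.35 × 0.7571 = 5.402 mg/L.
Minimum DO = 10.6 − 5.402 = 5.198 mg/L.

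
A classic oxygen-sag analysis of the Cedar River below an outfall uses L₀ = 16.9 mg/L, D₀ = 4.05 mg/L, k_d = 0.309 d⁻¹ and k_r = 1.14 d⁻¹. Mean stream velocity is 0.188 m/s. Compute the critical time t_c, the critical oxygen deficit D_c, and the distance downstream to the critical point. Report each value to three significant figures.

t_c ≈ 0.326 d; D_c ≈ 4.14 mg/L; x_c ≈ 5.30 km

With k_r/k_d = 3.689 and 1 − D₀(k_r−k_d)/(k_d L₀) = 0.3555,
t_c = ln(3.689 × 0.3555) / (1.14 − 0.309) = ln(1.312) / 0.8310 = 0.2713/0.8310 = 0.3264 d.
L(t_c) = L₀ e^(−k_d t_c) = 16.9 × 0.9041 = 15.28 mg/L, and at the critical point k_r D_c = k_d L, so D_c = (0.309/1.14) × 15.28 = 4.141 mg/L.
x_c = v t_c = 0.188 m/s × 0.3264 d × 86400 s/d = 5302 m ≈ 5.30 km.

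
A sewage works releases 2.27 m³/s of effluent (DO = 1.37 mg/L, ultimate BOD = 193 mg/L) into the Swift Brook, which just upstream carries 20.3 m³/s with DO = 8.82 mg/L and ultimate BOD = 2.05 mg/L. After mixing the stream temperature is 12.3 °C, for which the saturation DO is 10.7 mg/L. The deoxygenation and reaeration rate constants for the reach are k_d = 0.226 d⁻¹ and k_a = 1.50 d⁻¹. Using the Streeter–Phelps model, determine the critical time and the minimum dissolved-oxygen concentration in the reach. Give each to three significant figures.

t_c ≈ 0.548 d; minimum DO ≈ 7.87 mg/L

Mixed DO = (20.3×8.82 + 2.27×1.37)/(20.3+2.27) = 182.2/22.57 = 8.071 mg/L.
Mixed L₀ = (20.3×2.05 + 2.27×193)/(22.57) = 479.7/22.57 = 21.25 mg/L.
Initial deficit D₀ = C_s − DO₀ = 10.7 − 8.071 = 2.629 mg/L.
t_c = (1/1.274) ln[(1.50/0.226)(1 − 2.629×1.274/(0.226×21.25))] = 0.7849 × ln(2.009) = 0.5475 d.
D_c = (0.226/1.50) × 21.25 × e^(−0.226×0.5475) = 0.1507 × 21.25 × 0.8836 = 2.830 mg/L.
Minimum DO = 10.7 − 2.830 = 7.870 mg/L.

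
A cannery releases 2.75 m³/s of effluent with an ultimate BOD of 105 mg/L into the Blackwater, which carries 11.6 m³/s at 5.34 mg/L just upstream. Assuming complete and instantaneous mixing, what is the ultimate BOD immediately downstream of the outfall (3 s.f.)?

24.4 mg/L

Flow-weighted mixing: C = (Q_r C_r + Q_w C_w)/(Q_r + Q_w)
= (11.6×5.34 + 2.75×105)/(11.6 + 2.75) = 350.7/14.35 = 24.44 mg/L.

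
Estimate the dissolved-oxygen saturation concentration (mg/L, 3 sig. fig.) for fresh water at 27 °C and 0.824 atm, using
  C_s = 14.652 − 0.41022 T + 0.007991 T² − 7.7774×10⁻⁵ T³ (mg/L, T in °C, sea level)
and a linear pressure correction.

At sea level: C_s = 14.652 − 0.41022×27 + 0.007991×27² − 7.7774×10⁻⁵×27³ = 7.871 mg/L.
Pressure correction: C_s' = 7.871 × 0.824 = 6.485 mg/L.

C_s ≈ 6.49 mg/L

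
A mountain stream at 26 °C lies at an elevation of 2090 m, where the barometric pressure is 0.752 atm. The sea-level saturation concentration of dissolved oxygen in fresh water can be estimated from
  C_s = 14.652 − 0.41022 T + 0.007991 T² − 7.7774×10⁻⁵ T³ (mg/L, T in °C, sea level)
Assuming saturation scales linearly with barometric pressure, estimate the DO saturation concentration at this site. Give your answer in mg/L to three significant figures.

At sea level: C_s = 14.652 − 0.41022×26 + 0.007991×26² − 7.7774×10⁻⁵×26³ = 8.021 mg/L.
Pressure correction: C_s' = 8.021 × 0.752 = 6.032 mg/L.

C_s ≈ 6.03 mg/L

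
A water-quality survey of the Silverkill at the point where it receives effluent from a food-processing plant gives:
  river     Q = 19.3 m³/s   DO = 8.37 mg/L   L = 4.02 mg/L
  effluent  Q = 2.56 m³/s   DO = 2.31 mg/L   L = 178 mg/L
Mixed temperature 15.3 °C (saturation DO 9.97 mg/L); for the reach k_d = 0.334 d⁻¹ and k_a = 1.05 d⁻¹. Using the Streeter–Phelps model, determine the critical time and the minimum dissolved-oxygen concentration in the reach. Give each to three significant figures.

t_c ≈ 1.28 d; minimum DO ≈ 4.91 mg/L

Mixed DO = (19.3×8.37 + 2.56×2.31)/(19.3+2.56) = 167.5/21.86 = 7.660 mg/L.
Mixed L₀ = (19.3×4.02 + 2.56×178)/(21.86) = 533.3/21.86 = 24.39 mg/L.
Initial deficit D₀ = C_s − DO₀ = 9.97 − 7.660 = 2.310 mg/L.
t_c = (1/0.7160) ln[(1.05/0.334)(1 − 2.310×0.7160/(0.334×24.39))] = 1.397 × ln(2.506) = 1.283 d.
D_c = (0.334/1.05) × 24.39 × e^(−0.334×1.283) = 0.3181 × 24.39 × 0.6515 = 5.055 mg/L.
Minimum DO = 9.97 − 5.055 = 4.915 mg/L.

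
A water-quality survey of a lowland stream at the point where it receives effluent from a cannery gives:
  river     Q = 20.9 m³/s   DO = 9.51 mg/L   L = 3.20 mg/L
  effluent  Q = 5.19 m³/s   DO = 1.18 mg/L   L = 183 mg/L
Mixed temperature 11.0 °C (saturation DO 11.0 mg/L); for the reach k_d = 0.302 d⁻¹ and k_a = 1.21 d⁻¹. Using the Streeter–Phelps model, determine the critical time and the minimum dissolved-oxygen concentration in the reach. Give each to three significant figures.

Mixed DO = (20.9×9.51 + 5.19×1.18)/(20.9+5.19) = 204.9/26.09 = 7.853 mg/L.
Mixed L₀ = (20.9×3.20 + 5.19×183)/(26.09) = 1017/26.09 = 38.97 mg/L.
Initial deficit D₀ = C_s − DO₀ = 11.0 − 7.853 = 3.147 mg/L.
t_c = (1/0.9080) ln[(1.21/0.302)(1 − 3.147×0.9080/(0.302×38.97))] = 1.101 × ln(3.034) = 1.222 d.
D_c = (0.302/1.21) × 38.97 × e^(−0.302×1.222) = 0.2496 × 38.97 × 0.6913 = 6.724 mg/L.
Minimum DO = 11.0 − 6.724 = 4.276 mg/L.

t_c ≈ 1.22 d; minimum DO ≈ 4.28 mg/L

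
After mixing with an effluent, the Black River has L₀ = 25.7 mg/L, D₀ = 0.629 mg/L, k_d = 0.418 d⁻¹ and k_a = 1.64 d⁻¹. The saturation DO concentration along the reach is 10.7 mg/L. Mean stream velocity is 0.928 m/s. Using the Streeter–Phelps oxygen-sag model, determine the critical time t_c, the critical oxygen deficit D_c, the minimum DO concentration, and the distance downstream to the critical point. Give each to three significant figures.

t_c = [1/(k_a−k_d)] ln[(k_a/k_d)(1 − D₀(k_a−k_d)/(k_d L₀))]
= [1/(1.64−0.418)] ln[(1.64/0.418)(1 − 0.629×1.222/(0.418×25.7))]
= (1/1.222) ln[3.923 × 0.9284] = 0.8183 × ln(3.643) = 0.8183 × 1.293 = 1.058 d.
L(t_c) = L₀ e^(−k_d t_c) = 25.7 × 0.6426 = 16.52 mg/L, and at the critical point k_a D_c = k_d L, so D_c = (0.418/1.64) × 16.52 = 4.209 mg/L.
Minimum DO = C_s − D_c = 10.7 − 4.209 = 6.491 mg/L.
x_c = v t_c = 0.928 m/s × 1.058 d × 86400 s/d = 84820 m ≈ 84.8 km.

t_c ≈ 1.06 d; D_c ≈ 4.21 mg/L; min DO ≈ 6.49 mg/L; x_c ≈ 84.8 km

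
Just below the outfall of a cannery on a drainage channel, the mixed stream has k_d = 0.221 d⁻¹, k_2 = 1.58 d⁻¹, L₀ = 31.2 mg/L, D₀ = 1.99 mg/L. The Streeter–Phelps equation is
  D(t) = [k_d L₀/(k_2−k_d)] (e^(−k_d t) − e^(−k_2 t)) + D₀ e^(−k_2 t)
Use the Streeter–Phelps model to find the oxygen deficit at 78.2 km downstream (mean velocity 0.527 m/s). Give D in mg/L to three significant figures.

Travel time t = x/v = 78.2 km / (0.527 m/s) = 78200 m / 0.527 m/s = 148400 s = 1.717 d.
k_d L₀/(k_2−k_d) = 0.221×31.2/(1.58−0.221) = 6.895/1.359 = 5.074 mg/L.
e^(−k_d t) = e^(−0.221×1.717) = 0.6842; e^(−k_2 t) = e^(−1.58×1.717) = 0.06630.
D = 5.074 × (0.6842 − 0.06630) + 1.99 × 0.06630 = 3.135 + 0.1319 = 3.267 mg/L.

D ≈ 3.27 mg/L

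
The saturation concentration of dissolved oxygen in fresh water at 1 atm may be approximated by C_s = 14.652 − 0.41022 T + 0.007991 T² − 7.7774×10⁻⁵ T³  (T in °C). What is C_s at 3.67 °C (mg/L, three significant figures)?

C_s ≈ 13.3 mg/L

C_s = 14.652 − 0.41022×3.67 + 0.007991×3.67² − 7.7774×10⁻⁵×3.67³ = 13.25 mg/L.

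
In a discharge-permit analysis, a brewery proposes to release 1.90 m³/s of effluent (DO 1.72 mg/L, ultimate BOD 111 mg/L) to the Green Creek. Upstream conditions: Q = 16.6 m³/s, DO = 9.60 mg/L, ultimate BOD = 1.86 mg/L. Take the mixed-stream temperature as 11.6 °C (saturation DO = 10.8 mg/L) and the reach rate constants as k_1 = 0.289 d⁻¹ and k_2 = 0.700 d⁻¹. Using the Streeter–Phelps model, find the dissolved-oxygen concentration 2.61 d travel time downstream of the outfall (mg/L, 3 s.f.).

Mixed DO = (16.6×9.60 + 1.90×1.72)/(16.6+1.90) = 162.6/18.50 = 8.791 mg/L.
Mixed L₀ = (16.6×1.86 + 1.90×111)/(18.50) = 241.8/18.50 = 13.07 mg/L.
Initial deficit D₀ = C_s − DO₀ = 10.8 − 8.791 = 2.009 mg/L.
D(2.61) = [0.289×13.07/(0.700−0.289)](e^(−0.289×2.61) − e^(−0.700×2.61)) + 2.009 e^(−0.700×2.61)
= 9.190 × (0.4703 − 0.1609) + 2.009 × 0.1609 = 3.167 mg/L.
DO = 10.8 − 3.167 = 7.633 mg/L.

DO ≈ 7.63 mg/L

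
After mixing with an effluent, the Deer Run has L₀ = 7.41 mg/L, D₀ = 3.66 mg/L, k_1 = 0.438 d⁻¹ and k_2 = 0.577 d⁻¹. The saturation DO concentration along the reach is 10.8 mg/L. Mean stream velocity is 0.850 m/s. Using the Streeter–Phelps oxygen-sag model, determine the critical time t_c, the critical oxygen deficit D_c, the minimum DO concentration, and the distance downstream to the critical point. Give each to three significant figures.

t_c ≈ 0.756 d; D_c ≈ 4.04 mg/L; min DO ≈ 6.76 mg/L; x_c ≈ 55.5 km

t_c = [1/(k_2−k_1)] ln[(k_2/k_1)(1 − D₀(k_2−k_1)/(k_1 L₀))]
= [1/(0.577−0.438)] ln[(0.577/0.438)(1 − 3.66×0.1390/(0.438×7.41))]
= (1/0.1390) ln[1.317 × 0.8433] = 7.194 × ln(1.111) = 7.194 × 0.1051 = 0.7564 d.
D_c = (k_1/k_2) L₀ e^(−k_1 t_c) = (0.438/0.577) × 7.41 × e^(−0.438×0.7564) = 0.7591 × 7.41 × 0.7180 = 4.039 mg/L.
Minimum DO = C_s − D_c = 10.8 − 4.039 = 6.761 mg/L.
x_c = v t_c = 0.850 m/s × 0.7564 d × 86400 s/d = 55550 m ≈ 55.5 km.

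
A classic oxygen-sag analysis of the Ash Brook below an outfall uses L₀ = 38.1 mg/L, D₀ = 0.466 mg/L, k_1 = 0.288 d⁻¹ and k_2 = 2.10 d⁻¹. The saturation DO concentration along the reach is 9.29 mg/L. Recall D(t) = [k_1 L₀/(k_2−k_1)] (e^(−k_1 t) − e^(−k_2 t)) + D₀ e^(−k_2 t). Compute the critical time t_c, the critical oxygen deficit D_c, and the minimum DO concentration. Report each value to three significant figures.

t_c ≈ 1.05 d; D_c ≈ 3.86 mg/L; min DO ≈ 5.43 mg/L

t_c = [1/(k_2−k_1)] ln[(k_2/k_1)(1 − D₀(k_2−k_1)/(k_1 L₀))]
= [1/(2.10−0.288)] ln[(2.10/0.288)(1 − 0.466×1.812/(0.288×38.1))]
= (1/1.812) ln[7.292 × 0.9230] = 0.5519 × ln(6.731) = 0.5519 × 1.907 = 1.052 d.
L(t_c) = L₀ e^(−k_1 t_c) = 38.1 × 0.7386 = 28.14 mg/L, and at the critical point k_2 D_c = k_1 L, so D_c = (0.288/2.10) × 28.14 = 3.859 mg/L.
Minimum DO = C_s − D_c = 9.29 − 3.859 = 5.431 mg/L.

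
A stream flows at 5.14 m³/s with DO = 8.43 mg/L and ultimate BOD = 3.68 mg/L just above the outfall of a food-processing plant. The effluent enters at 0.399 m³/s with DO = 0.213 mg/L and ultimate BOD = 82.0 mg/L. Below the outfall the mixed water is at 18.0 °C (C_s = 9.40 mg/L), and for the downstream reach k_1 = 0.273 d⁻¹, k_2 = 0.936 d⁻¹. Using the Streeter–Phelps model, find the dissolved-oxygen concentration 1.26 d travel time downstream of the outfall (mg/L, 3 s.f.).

DO ≈ 7.38 mg/L

Mixed DO = (5.14×8.43 + 0.399×0.213)/(5.14+0.399) = 43.42/5.539 = 7.838 mg/L.
Mixed L₀ = (5.14×3.68 + 0.399×82.0)/(5.539) = 51.63/5.539 = 9.322 mg/L.
Initial deficit D₀ = C_s − DO₀ = 9.40 − 7.838 = 1.562 mg/L.
D(1.26) = [0.273×9.322/(0.936−0.273)](e^(−0.273×1.26) − e^(−0.936×1.26)) + 1.562 e^(−0.936×1.26)
= 3.838 × (0.7089 − 0.3075) + 1.562 × 0.3075 = 2.021 mg/L.
DO = 9.40 − 2.021 = 7.379 mg/L.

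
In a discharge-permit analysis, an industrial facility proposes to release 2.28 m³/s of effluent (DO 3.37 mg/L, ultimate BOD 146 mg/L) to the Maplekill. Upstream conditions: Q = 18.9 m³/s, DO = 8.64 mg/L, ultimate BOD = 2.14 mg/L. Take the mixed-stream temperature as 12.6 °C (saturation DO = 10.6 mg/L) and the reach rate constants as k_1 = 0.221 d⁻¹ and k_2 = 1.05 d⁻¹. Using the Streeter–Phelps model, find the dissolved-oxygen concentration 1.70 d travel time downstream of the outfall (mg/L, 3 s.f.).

Mixed DO = (18.9×8.64 + 2.28×3.37)/(18.9+2.28) = 171.0/21.18 = 8.073 mg/L.
Mixed L₀ = (18.9×2.14 + 2.28×146)/(21.18) = 373.3/21.18 = 17.63 mg/L.
Initial deficit D₀ = C_s − DO₀ = 10.6 − 8.073 = 2.527 mg/L.
D(1.70) = [0.221×17.63/(1.05−0.221)](e^(−0.221×1.70) − e^(−1.05×1.70)) + 2.527 e^(−1.05×1.70)
= 4.699 × (0.6868 − 0.1678) + 2.527 × 0.1678 = 2.863 mg/L.
DO = 10.6 − 2.863 = 7.737 mg/L.

DO ≈ 7.74 mg/L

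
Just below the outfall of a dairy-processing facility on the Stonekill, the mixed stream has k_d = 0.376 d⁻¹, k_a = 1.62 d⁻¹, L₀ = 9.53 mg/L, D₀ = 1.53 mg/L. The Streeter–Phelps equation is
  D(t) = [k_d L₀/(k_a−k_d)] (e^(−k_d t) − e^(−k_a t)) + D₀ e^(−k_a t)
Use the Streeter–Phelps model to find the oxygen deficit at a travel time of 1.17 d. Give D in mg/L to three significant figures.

D ≈ 1.65 mg/L

k_d L₀/(k_a−k_d) = 0.376×9.53/(1.62−0.376) = 3.583/1.244 = 2.880 mg/L.
e^(−k_d t) = e^(−0.376×1.170) = 0.6441; e^(−k_a t) = e^(−1.62×1.170) = 0.1503.
D = 2.880 × (0.6441 − 0.1503) + 1.53 × 0.1503 = 1.422 + 0.2299 = 1.652 mg/L.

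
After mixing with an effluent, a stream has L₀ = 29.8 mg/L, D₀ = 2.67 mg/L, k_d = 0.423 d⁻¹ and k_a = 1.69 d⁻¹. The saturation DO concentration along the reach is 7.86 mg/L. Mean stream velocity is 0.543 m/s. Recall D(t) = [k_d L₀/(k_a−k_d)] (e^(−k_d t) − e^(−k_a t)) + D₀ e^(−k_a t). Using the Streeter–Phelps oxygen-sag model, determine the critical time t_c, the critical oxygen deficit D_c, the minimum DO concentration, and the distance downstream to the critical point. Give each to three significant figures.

t_c = [1/(k_a−k_d)] ln[(k_a/k_d)(1 − D₀(k_a−k_d)/(k_d L₀))]
= [1/(1.69−0.423)] ln[(1.69/0.423)(1 − 2.67×1.267/(0.423×29.8))]
= (1/1.267) ln[3.995 × 0.7316] = 0.7893 × ln(2.923) = 0.7893 × 1.073 = 0.8466 d.
D_c = (k_d/k_a) L₀ e^(−k_d t_c) = (0.423/1.69) × 29.8 × e^(−0.423×0.8466) = 0.2503 × 29.8 × 0.6990 = 5.214 mg/L.
Minimum DO = C_s − D_c = 7.86 − 5.214 = 2.646 mg/L.
x_c = v t_c = 0.543 m/s × 0.8466 d × 86400 s/d = 39720 m ≈ 39.7 km.

t_c ≈ 0.847 d; D_c ≈ 5.21 mg/L; min DO ≈ 2.65 mg/L; x_c ≈ 39.7 km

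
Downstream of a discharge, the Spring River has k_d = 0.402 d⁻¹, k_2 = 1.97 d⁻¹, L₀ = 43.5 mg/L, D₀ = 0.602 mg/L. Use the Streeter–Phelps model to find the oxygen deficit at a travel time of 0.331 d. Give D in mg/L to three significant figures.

D ≈ 4.27 mg/L

k_d L₀/(k_2−k_d) = 0.402×43.5/(1.97−0.402) = 17.49/1.568 = 11.15 mg/L.
e^(−k_d t) = e^(−0.402×0.3310) = 0.8754; e^(−k_2 t) = e^(−1.97×0.3310) = 0.5210.
D = 11.15 × (0.8754 − 0.5210) + 0.602 × 0.5210 = 3.953 + 0.3136 = 4.267 mg/L.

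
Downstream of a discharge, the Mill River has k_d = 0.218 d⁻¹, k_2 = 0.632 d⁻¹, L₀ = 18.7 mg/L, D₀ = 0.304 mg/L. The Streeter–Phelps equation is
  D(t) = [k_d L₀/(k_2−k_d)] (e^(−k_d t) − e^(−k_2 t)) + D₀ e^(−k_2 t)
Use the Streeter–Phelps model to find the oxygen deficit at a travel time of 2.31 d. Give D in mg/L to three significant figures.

D ≈ 3.73 mg/L

k_d L₀/(k_2−k_d) = 0.218×18.7/(0.632−0.218) = 4.077/0.4140 = 9.847 mg/L.
e^(−k_d t) = e^(−0.218×2.310) = 0.6044; e^(−k_2 t) = e^(−0.632×2.310) = 0.2323.
D = 9.847 × (0.6044 − 0.2323) + 0.304 × 0.2323 = 3.664 + 0.07061 = 3.735 mg/L.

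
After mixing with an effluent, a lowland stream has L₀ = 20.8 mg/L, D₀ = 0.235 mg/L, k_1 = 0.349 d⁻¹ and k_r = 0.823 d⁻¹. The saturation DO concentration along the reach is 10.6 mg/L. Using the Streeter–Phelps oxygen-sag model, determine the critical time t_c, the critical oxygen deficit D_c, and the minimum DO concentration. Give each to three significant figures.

With k_r/k_1 = 2.358 and 1 − D₀(k_r−k_1)/(k_1 L₀) = 0.9847,
t_c = ln(2.358 × 0.9847) / (0.823 − 0.349) = ln(2.322) / 0.4740 = 0.8424/0.4740 = 1.777 d.
L(t_c) = L₀ e^(−k_1 t_c) = 20.8 × 0.5378 = 11.19 mg/L, and at the critical point k_r D_c = k_1 L, so D_c = (0.349/0.823) × 11.19 = 4.744 mg/L.
Minimum DO = C_s − D_c = 10.6 − 4.744 = 5.856 mg/L.

t_c ≈ 1.78 d; D_c ≈ 4.74 mg/L; min DO ≈ 5.86 mg/L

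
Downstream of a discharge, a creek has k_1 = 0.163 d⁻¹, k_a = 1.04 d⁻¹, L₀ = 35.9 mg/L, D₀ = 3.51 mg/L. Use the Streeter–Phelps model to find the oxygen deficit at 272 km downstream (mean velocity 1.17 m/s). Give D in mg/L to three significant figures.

Travel time t = x/v = 272 km / (1.17 m/s) = 272000 m / 1.17 m/s = 232500 s = 2.691 d.
k_1 L₀/(k_a−k_1) = 0.163×35.9/(1.04−0.163) = 5.852/0.8770 = 6.672 mg/L.
e^(−k_1 t) = e^(−0.163×2.691) = 0.6449; e^(−k_a t) = e^(−1.04×2.691) = 0.06091.
D = 6.672 × (0.6449 − 0.06091) + 3.51 × 0.06091 = 3.897 + 0.2138 = 4.111 mg/L.

D ≈ 4.11 mg/L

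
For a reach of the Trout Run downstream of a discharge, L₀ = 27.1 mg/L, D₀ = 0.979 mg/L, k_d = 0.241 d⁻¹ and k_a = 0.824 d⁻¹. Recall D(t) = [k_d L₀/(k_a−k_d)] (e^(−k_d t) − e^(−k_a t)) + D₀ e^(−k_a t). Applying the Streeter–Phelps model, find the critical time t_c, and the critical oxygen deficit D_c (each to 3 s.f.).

t_c ≈ 1.95 d; D_c ≈ 4.95 mg/L

With k_a/k_d = 3.419 and 1 − D₀(k_a−k_d)/(k_d L₀) = 0.9126,
t_c = ln(3.419 × 0.9126) / (0.824 − 0.241) = ln(3.120) / 0.5830 = 1.138/0.5830 = 1.952 d.
L(t_c) = L₀ e^(−k_d t_c) = 27.1 × 0.6248 = 16.93 mg/L, and at the critical point k_a D_c = k_d L, so D_c = (0.241/0.824) × 16.93 = 4.952 mg/L.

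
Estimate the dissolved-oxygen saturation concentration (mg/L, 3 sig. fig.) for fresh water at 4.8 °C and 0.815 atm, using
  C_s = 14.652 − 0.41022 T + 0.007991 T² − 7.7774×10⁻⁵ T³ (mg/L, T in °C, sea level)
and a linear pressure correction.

At sea level: C_s = 14.652 − 0.41022×4.8 + 0.007991×4.8² − 7.7774×10⁻⁵×4.8³ = 12.86 mg/L.
Pressure correction: C_s' = 12.86 × 0.815 = 10.48 mg/L.

C_s ≈ 10.5 mg/L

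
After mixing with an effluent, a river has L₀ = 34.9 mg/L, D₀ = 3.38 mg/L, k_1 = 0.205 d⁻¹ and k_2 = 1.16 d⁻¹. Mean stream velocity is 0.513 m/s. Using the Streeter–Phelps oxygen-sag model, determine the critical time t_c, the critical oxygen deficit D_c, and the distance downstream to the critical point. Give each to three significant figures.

t_c ≈ 1.19 d; D_c ≈ 4.84 mg/L; x_c ≈ 52.6 km

At the critical point dD/dt = 0, so k_1 L₀ e^(−k_1 t) = k_2 D. Substituting D(t) from the Streeter–Phelps equation and solving for t gives
t_c = ln[(k_2/k_1)(1 − D₀(k_2−k_1)/(k_1 L₀))] / (k_2−k_1).
Here k_2−k_1 = 0.9550 d⁻¹ and 1 − D₀(k_2−k_1)/(k_1 L₀) = 1 − 3.38×0.9550/(0.205×34.9) = 0.5488, so
t_c = ln(5.659 × 0.5488) / 0.9550 = 1.133 / 0.9550 = 1.187 d.
D_c = (k_1/k_2) L₀ e^(−k_1 t_c) = (0.205/1.16) × 34.9 × e^(−0.205×1.187) = 0.1767 × 34.9 × 0.7841 = 4.836 mg/L.
x_c = v t_c = 0.513 m/s × 1.187 d × 86400 s/d = 52590 m ≈ 52.6 km.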